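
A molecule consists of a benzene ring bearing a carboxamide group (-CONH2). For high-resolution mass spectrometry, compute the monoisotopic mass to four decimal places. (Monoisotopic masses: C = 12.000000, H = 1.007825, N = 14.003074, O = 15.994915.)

121.0528

Atom tally by fragment:
  benzene ring core → C:6 H:6
  (− 1 ring H displaced by substituents)
  + CONH2 → C:1 H:2 O:1 N:1
Element totals:
  C: 7
  H: 7
  N: 1
  O: 1
Molecular formula: C7H7NO.
  M = 7(12.0) + 7(1.007825) + 14.003074 + 15.994915
    = 84.000000 + 7.054775 + 14.003074 + 15.994915 = 121.052764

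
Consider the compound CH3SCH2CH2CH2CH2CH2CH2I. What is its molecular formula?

C7H15IS

Atom tally by fragment:
  CH3SCH2 → C:2 H:5 S:1
  CH2 → C:1 H:2
  CH2 → C:1 H:2
  CH2 → C:1 H:2
  CH2 → C:1 H:2
  CH2I → C:1 H:2 I:1
Element totals:
  C: 7
  H: 15
  I: 1
  S: 1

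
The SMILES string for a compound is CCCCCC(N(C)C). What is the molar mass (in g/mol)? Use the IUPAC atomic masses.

Atom tally by fragment:
  CH3 → C:1 H:3
  CH2 → C:1 H:2
  CH2 → C:1 H:2
  CH2 → C:1 H:2
  CH2 → C:1 H:2
  CH2N(CH3)2 → C:3 H:8 N:1
Element totals:
  C: 8
  H: 19
  N: 1
Molecular formula: C8H19N.
  M = 8(12.011) + 19(1.008) + 14.007
    = 96.088 + 19.152 + 14.007 = 129.247

129.25 g/mol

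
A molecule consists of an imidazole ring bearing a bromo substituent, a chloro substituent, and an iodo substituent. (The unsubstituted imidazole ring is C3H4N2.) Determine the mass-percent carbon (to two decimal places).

11.73%

Atom tally by fragment:
  imidazole ring core → C:3 H:4 N:2
  (− 3 ring H displaced by substituents)
  + Br → Br:1
  + Cl → Cl:1
  + I → I:1
Element totals:
  C: 3
  H: 1
  Br: 1
  Cl: 1
  I: 1
  N: 2
Molecular formula: C3HBrClIN2.
Molar mass = 307.313 g/mol.
Mass from C: 3 × 12.011 = 36.033 g/mol.
%C = 36.033 / 307.313 × 100 = 11.73%.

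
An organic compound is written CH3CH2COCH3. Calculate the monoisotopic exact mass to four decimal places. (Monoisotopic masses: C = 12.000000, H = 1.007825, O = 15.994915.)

Atom tally by fragment:
  CH3 → C:1 H:3
  CH2COCH3 → C:3 H:5 O:1
Element totals:
  C: 4
  H: 8
  O: 1
Molecular formula: C4H8O.
  M = 4(12.0) + 8(1.007825) + 15.994915
    = 48.000000 + 8.062600 + 15.994915 = 72.057515

72.0575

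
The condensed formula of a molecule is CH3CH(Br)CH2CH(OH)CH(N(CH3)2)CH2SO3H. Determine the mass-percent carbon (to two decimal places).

Atom tally by fragment:
  CH3 → C:1 H:3
  CH(Br) → C:1 H:1 Br:1
  CH2 → C:1 H:2
  CH(OH) → C:1 H:2 O:1
  CH(N(CH3)2) → C:3 H:7 N:1
  CH2SO3H → C:1 H:3 S:1 O:3
Element totals:
  C: 8
  H: 18
  Br: 1
  N: 1
  O: 4
  S: 1
Molecular formula: C8H18BrNO4S.
Molar mass = 304.199 g/mol.
Mass from C: 8 × 12.011 = 96.088 g/mol.
%C = 96.088 / 304.199 × 100 = 31.59%.

31.59%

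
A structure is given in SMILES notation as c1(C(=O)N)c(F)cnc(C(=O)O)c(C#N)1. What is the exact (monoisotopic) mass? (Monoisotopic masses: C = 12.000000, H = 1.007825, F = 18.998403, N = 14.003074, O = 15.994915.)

209.0237

Atom tally by fragment:
  pyridine ring core → C:5 H:5 N:1
  (− 4 ring H displaced by substituents)
  + CONH2 → C:1 H:2 O:1 N:1
  + F → F:1
  + COOH → C:1 H:1 O:2
  + CN → C:1 N:1
Element totals:
  C: 8
  H: 4
  F: 1
  N: 3
  O: 3
Molecular formula: C8H4FN3O3.
  M = 8(12.0) + 4(1.007825) + 18.998403 + 3(14.003074) + 3(15.994915)
    = 96.000000 + 4.031300 + 18.998403 + 42.009222 + 47.984745 = 209.023670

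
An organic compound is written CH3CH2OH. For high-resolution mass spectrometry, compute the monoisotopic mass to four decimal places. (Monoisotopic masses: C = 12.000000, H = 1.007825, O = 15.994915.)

Atom tally by fragment:
  CH3 → C:1 H:3
  CH2OH → C:1 H:3 O:1
Element totals:
  C: 2
  H: 6
  O: 1
Molecular formula: C2H6O.
  M = 2(12.0) + 6(1.007825) + 15.994915
    = 24.000000 + 6.046950 + 15.994915 = 46.041865

46.0419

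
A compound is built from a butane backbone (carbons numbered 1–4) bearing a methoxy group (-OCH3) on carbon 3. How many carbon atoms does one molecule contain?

5

Atom tally by fragment:
  CH3 → C:1 H:3
  CH2 → C:1 H:2
  CH(OCH3) → C:2 H:4 O:1
  CH3 → C:1 H:3
Element totals:
  C: 5
  H: 12
  O: 1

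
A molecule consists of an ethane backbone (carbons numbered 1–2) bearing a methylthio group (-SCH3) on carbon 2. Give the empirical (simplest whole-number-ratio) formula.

Atom tally by fragment:
  CH3 → C:1 H:3
  CH2SCH3 → C:2 H:5 S:1
Element totals:
  C: 3
  H: 8
  S: 1
Molecular formula: C3H8S.
gcd of subscripts (3, 8, 1) = 1, so the empirical formula equals the molecular formula.

C3H8S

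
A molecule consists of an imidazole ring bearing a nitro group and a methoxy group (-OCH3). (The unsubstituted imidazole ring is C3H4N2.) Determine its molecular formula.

Atom tally by fragment:
  imidazole ring core → C:3 H:4 N:2
  (− 2 ring H displaced by substituents)
  + NO2 → N:1 O:2
  + OCH3 → C:1 H:3 O:1
Element totals:
  C: 4
  H: 5
  N: 3
  O: 3

C4H5N3O3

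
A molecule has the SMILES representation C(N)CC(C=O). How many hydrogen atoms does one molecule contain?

Atom tally by fragment:
  H2NCH2 → C:1 H:4 N:1
  CH2 → C:1 H:2
  CH2CHO → C:2 H:3 O:1
Element totals:
  C: 4
  H: 9
  N: 1
  O: 1

9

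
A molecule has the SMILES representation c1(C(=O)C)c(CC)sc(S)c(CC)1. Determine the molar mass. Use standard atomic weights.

Atom tally by fragment:
  thiophene ring core → C:4 H:4 S:1
  (− 4 ring H displaced by substituents)
  + COCH3 → C:2 H:3 O:1
  + C2H5 → C:2 H:5
  + SH → S:1 H:1
  + C2H5 → C:2 H:5
Element totals:
  C: 10
  H: 14
  O: 1
  S: 2
Molecular formula: C10H14OS2.
  M = 10(12.011) + 14(1.008) + 15.999 + 2(32.06)
    = 120.110 + 14.112 + 15.999 + 64.120 = 214.341

214.34 g/mol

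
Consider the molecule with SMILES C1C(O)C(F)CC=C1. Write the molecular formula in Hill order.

Atom tally by fragment:
  cyclohexene ring core → C:6 H:10
  (− 2 ring H displaced by substituents)
  + OH → O:1 H:1
  + F → F:1
Element totals:
  C: 6
  H: 9
  F: 1
  O: 1

C6H9FO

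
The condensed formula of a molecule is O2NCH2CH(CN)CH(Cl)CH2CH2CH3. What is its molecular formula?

Atom tally by fragment:
  O2NCH2 → C:1 H:2 N:1 O:2
  CH(CN) → C:2 H:1 N:1
  CH(Cl) → C:1 H:1 Cl:1
  CH2 → C:1 H:2
  CH2 → C:1 H:2
  CH3 → C:1 H:3
Element totals:
  C: 7
  H: 11
  Cl: 1
  N: 2
  O: 2

C7H11ClN2O2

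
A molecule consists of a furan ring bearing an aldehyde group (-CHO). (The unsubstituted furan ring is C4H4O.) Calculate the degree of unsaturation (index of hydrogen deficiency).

Atom tally by fragment:
  furan ring core → C:4 H:4 O:1
  (− 1 ring H displaced by substituents)
  + CHO → C:1 H:1 O:1
Element totals:
  C: 5
  H: 4
  O: 2
Molecular formula: C5H4O2.
DoU = (2C + 2 + N − H − X) / 2 = (2·5 + 2 + 0 − 4 − 0) / 2 = 4.

4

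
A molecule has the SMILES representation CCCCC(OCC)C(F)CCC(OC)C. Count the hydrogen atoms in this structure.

Atom tally by fragment:
  CH3 → C:1 H:3
  CH2 → C:1 H:2
  CH2 → C:1 H:2
  CH2 → C:1 H:2
  CH(OC2H5) → C:3 H:6 O:1
  CH(F) → C:1 H:1 F:1
  CH2 → C:1 H:2
  CH2 → C:1 H:2
  CH(OCH3) → C:2 H:4 O:1
  CH3 → C:1 H:3
Element totals:
  C: 13
  H: 27
  F: 1
  O: 2

27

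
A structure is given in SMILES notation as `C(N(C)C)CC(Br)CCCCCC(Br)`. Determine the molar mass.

329.12 g/mol

Atom tally by fragment:
  (CH3)2NCH2 → C:3 H:8 N:1
  CH2 → C:1 H:2
  CH(Br) → C:1 H:1 Br:1
  CH2 → C:1 H:2
  CH2 → C:1 H:2
  CH2 → C:1 H:2
  CH2 → C:1 H:2
  CH2 → C:1 H:2
  CH2Br → C:1 H:2 Br:1
Element totals:
  C: 11
  H: 23
  Br: 2
  N: 1
Molecular formula: C11H23Br2N.
  M = 11(12.011) + 23(1.008) + 2(79.904) + 14.007
    = 132.121 + 23.184 + 159.808 + 14.007 = 329.120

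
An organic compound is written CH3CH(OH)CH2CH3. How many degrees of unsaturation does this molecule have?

Element totals:
  C: 4
  H: 10
  O: 1
Molecular formula: C4H10O.
DoU = (2C + 2 + N − H − X) / 2 = (2·4 + 2 + 0 − 10 − 0) / 2 = 0.

0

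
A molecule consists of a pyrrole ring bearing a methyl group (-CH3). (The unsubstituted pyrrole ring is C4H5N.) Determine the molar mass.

81.12 g/mol

Atom tally by fragment:
  pyrrole ring core → C:4 H:5 N:1
  (− 1 ring H displaced by substituents)
  + CH3 → C:1 H:3
Element totals:
  C: 5
  H: 7
  N: 1
Molecular formula: C5H7N.
  M = 5(12.011) + 7(1.008) + 14.007
    = 60.055 + 7.056 + 14.007 = 81.118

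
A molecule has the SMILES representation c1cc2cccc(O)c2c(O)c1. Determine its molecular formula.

Atom tally by fragment:
  naphthalene ring system core → C:10 H:8
  (− 2 ring H displaced by substituents)
  + OH → O:1 H:1
  + OH → O:1 H:1
Element totals:
  C: 10
  H: 8
  O: 2

C10H8O2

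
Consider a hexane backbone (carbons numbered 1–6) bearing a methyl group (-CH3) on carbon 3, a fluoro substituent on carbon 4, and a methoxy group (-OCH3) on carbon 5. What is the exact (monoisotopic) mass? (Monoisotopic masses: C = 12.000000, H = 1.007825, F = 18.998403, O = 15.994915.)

148.1263

Atom tally by fragment:
  CH3 → C:1 H:3
  CH2 → C:1 H:2
  CH(CH3) → C:2 H:4
  CH(F) → C:1 H:1 F:1
  CH(OCH3) → C:2 H:4 O:1
  CH3 → C:1 H:3
Element totals:
  C: 8
  H: 17
  F: 1
  O: 1
Molecular formula: C8H17FO.
  M = 8(12.0) + 17(1.007825) + 18.998403 + 15.994915
    = 96.000000 + 17.133025 + 18.998403 + 15.994915 = 148.126343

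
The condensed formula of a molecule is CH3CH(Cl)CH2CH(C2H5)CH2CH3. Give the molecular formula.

C8H17Cl

Atom tally by fragment:
  CH3 → C:1 H:3
  CH(Cl) → C:1 H:1 Cl:1
  CH2 → C:1 H:2
  CH(C2H5) → C:3 H:6
  CH2 → C:1 H:2
  CH3 → C:1 H:3
Element totals:
  C: 8
  H: 17
  Cl: 1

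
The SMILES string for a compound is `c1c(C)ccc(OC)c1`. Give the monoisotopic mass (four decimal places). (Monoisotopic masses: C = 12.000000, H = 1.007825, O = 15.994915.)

122.0732

Atom tally by fragment:
  benzene ring core → C:6 H:6
  (− 2 ring H displaced by substituents)
  + CH3 → C:1 H:3
  + OCH3 → C:1 H:3 O:1
Element totals:
  C: 8
  H: 10
  O: 1
Molecular formula: C8H10O.
  M = 8(12.0) + 10(1.007825) + 15.994915
    = 96.000000 + 10.078250 + 15.994915 = 122.073165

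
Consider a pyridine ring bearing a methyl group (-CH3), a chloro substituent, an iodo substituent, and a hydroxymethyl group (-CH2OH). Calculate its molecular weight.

Atom tally by fragment:
  pyridine ring core → C:5 H:5 N:1
  (− 4 ring H displaced by substituents)
  + CH3 → C:1 H:3
  + Cl → Cl:1
  + I → I:1
  + CH2OH → C:1 H:3 O:1
Element totals:
  C: 7
  H: 7
  Cl: 1
  I: 1
  N: 1
  O: 1
Molecular formula: C7H7ClINO.
  M = 7(12.011) + 7(1.008) + 35.45 + 126.904 + 14.007 + 15.999
    = 84.077 + 7.056 + 35.450 + 126.904 + 14.007 + 15.999 = 283.493

283.49 g/mol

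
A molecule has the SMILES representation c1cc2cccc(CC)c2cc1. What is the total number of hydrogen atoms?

12

Atom tally by fragment:
  naphthalene ring system core → C:10 H:8
  (− 1 ring H displaced by substituents)
  + C2H5 → C:2 H:5
Element totals:
  C: 12
  H: 12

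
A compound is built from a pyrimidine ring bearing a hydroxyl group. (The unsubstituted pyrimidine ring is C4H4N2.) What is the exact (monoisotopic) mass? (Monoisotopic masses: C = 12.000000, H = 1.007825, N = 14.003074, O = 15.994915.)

96.0324

Atom tally by fragment:
  pyrimidine ring core → C:4 H:4 N:2
  (− 1 ring H displaced by substituents)
  + OH → O:1 H:1
Element totals:
  C: 4
  H: 4
  N: 2
  O: 1
Molecular formula: C4H4N2O.
  M = 4(12.0) + 4(1.007825) + 2(14.003074) + 15.994915
    = 48.000000 + 4.031300 + 28.006148 + 15.994915 = 96.032363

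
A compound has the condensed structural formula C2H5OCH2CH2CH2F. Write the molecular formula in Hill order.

C5H11FO

Atom tally by fragment:
  C2H5OCH2 → C:3 H:7 O:1
  CH2 → C:1 H:2
  CH2F → C:1 H:2 F:1
Element totals:
  C: 5
  H: 11
  F: 1
  O: 1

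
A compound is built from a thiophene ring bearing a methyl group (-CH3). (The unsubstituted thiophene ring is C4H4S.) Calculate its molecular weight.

98.16 g/mol

Atom tally by fragment:
  thiophene ring core → C:4 H:4 S:1
  (− 1 ring H displaced by substituents)
  + CH3 → C:1 H:3
Element totals:
  C: 5
  H: 6
  S: 1
Molecular formula: C5H6S.
  M = 5(12.011) + 6(1.008) + 32.06
    = 60.055 + 6.048 + 32.060 = 98.163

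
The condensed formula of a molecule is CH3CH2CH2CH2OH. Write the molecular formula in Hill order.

Atom tally by fragment:
  CH3 → C:1 H:3
  CH2 → C:1 H:2
  CH2CH2OH → C:2 H:5 O:1
Element totals:
  C: 4
  H: 10
  O: 1

C4H10O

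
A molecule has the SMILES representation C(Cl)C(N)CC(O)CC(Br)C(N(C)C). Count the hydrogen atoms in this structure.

20

Atom tally by fragment:
  ClCH2 → C:1 H:2 Cl:1
  CH(NH2) → C:1 H:3 N:1
  CH2 → C:1 H:2
  CH(OH) → C:1 H:2 O:1
  CH2 → C:1 H:2
  CH(Br) → C:1 H:1 Br:1
  CH2N(CH3)2 → C:3 H:8 N:1
Element totals:
  C: 9
  H: 20
  Br: 1
  Cl: 1
  N: 2
  O: 1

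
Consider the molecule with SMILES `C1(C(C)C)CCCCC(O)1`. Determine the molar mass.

Atom tally by fragment:
  cyclohexane ring core → C:6 H:12
  (− 2 ring H displaced by substituents)
  + CH(CH3)2 → C:3 H:7
  + OH → O:1 H:1
Element totals:
  C: 9
  H: 18
  O: 1
Molecular formula: C9H18O.
  M = 9(12.011) + 18(1.008) + 15.999
    = 108.099 + 18.144 + 15.999 = 142.242

142.24 g/mol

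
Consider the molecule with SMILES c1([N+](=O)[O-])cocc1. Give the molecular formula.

Atom tally by fragment:
  furan ring core → C:4 H:4 O:1
  (− 1 ring H displaced by substituents)
  + NO2 → N:1 O:2
Element totals:
  C: 4
  H: 3
  N: 1
  O: 3

C4H3NO3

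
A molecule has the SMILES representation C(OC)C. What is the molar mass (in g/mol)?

Atom tally by fragment:
  CH3OCH2 → C:2 H:5 O:1
  CH3 → C:1 H:3
Element totals:
  C: 3
  H: 8
  O: 1
Molecular formula: C3H8O.
  M = 3(12.011) + 8(1.008) + 15.999
    = 36.033 + 8.064 + 15.999 = 60.096

60.10 g/mol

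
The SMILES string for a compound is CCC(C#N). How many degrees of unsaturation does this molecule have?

Atom tally by fragment:
  CH3 → C:1 H:3
  CH2 → C:1 H:2
  CH2CN → C:2 H:2 N:1
Element totals:
  C: 4
  H: 7
  N: 1
Molecular formula: C4H7N.
DoU = (2C + 2 + N − H − X) / 2 = (2·4 + 2 + 1 − 7 − 0) / 2 = 2.

2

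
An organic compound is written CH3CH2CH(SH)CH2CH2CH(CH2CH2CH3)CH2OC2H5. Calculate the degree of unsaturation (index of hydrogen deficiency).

Atom tally by fragment:
  CH3 → C:1 H:3
  CH2 → C:1 H:2
  CH(SH) → C:1 H:2 S:1
  CH2 → C:1 H:2
  CH2 → C:1 H:2
  CH(CH2CH2CH3) → C:4 H:8
  CH2OC2H5 → C:3 H:7 O:1
Element totals:
  C: 12
  H: 26
  O: 1
  S: 1
Molecular formula: C12H26OS.
DoU = (2C + 2 + N − H − X) / 2 = (2·12 + 2 + 0 − 26 − 0) / 2 = 0.

0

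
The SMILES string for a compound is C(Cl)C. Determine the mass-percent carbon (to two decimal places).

Atom tally by fragment:
  ClCH2 → C:1 H:2 Cl:1
  CH3 → C:1 H:3
Element totals:
  C: 2
  H: 5
  Cl: 1
Molecular formula: C2H5Cl.
Molar mass = 64.512 g/mol.
Mass from C: 2 × 12.011 = 24.022 g/mol.
%C = 24.022 / 64.512 × 100 = 37.24%.

37.24%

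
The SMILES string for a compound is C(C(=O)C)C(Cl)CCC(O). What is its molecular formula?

C7H13ClO2

Atom tally by fragment:
  CH3COCH2 → C:3 H:5 O:1
  CH(Cl) → C:1 H:1 Cl:1
  CH2 → C:1 H:2
  CH2 → C:1 H:2
  CH2OH → C:1 H:3 O:1
Element totals:
  C: 7
  H: 13
  Cl: 1
  O: 2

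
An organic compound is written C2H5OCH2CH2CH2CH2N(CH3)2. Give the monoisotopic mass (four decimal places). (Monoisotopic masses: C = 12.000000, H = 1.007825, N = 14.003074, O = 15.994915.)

145.1467

Element totals:
  C: 8
  H: 19
  N: 1
  O: 1
Molecular formula: C8H19NO.
  M = 8(12.0) + 19(1.007825) + 14.003074 + 15.994915
    = 96.000000 + 19.148675 + 14.003074 + 15.994915 = 145.146664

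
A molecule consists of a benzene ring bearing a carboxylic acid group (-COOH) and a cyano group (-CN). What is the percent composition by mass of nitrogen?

Atom tally by fragment:
  benzene ring core → C:6 H:6
  (− 2 ring H displaced by substituents)
  + COOH → C:1 H:1 O:2
  + CN → C:1 N:1
Element totals:
  C: 8
  H: 5
  N: 1
  O: 2
Molecular formula: C8H5NO2.
Molar mass = 147.133 g/mol.
Mass from N: 1 × 14.007 = 14.007 g/mol.
%N = 14.007 / 147.133 × 100 = 9.52%.

9.52%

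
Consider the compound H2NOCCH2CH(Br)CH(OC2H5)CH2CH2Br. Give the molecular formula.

Atom tally by fragment:
  H2NOCCH2 → C:2 H:4 O:1 N:1
  CH(Br) → C:1 H:1 Br:1
  CH(OC2H5) → C:3 H:6 O:1
  CH2 → C:1 H:2
  CH2Br → C:1 H:2 Br:1
Element totals:
  C: 8
  H: 15
  Br: 2
  N: 1
  O: 2

C8H15Br2NO2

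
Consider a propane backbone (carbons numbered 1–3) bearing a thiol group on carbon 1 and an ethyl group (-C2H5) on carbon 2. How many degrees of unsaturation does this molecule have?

0

Atom tally by fragment:
  HSCH2 → C:1 H:3 S:1
  CH(C2H5) → C:3 H:6
  CH3 → C:1 H:3
Element totals:
  C: 5
  H: 12
  S: 1
Molecular formula: C5H12S.
DoU = (2C + 2 + N − H − X) / 2 = (2·5 + 2 + 0 − 12 − 0) / 2 = 0.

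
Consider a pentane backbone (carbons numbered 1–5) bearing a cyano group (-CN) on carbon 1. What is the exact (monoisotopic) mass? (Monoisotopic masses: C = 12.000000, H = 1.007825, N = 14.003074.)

Atom tally by fragment:
  NCCH2 → C:2 H:2 N:1
  CH2 → C:1 H:2
  CH2 → C:1 H:2
  CH2 → C:1 H:2
  CH3 → C:1 H:3
Element totals:
  C: 6
  H: 11
  N: 1
Molecular formula: C6H11N.
  M = 6(12.0) + 11(1.007825) + 14.003074
    = 72.000000 + 11.086075 + 14.003074 = 97.089149

97.0891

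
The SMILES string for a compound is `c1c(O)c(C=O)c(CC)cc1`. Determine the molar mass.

150.18 g/mol

Atom tally by fragment:
  benzene ring core → C:6 H:6
  (− 3 ring H displaced by substituents)
  + OH → O:1 H:1
  + CHO → C:1 H:1 O:1
  + C2H5 → C:2 H:5
Element totals:
  C: 9
  H: 10
  O: 2
Molecular formula: C9H10O2.
  M = 9(12.011) + 10(1.008) + 2(15.999)
    = 108.099 + 10.080 + 31.998 = 150.177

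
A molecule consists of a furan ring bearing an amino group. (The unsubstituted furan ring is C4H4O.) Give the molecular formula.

C4H5NO

Atom tally by fragment:
  furan ring core → C:4 H:4 O:1
  (− 1 ring H displaced by substituents)
  + NH2 → N:1 H:2
Element totals:
  C: 4
  H: 5
  N: 1
  O: 1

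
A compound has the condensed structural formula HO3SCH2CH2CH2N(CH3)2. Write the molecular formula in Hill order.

Element totals:
  C: 5
  H: 13
  N: 1
  O: 3
  S: 1

C5H13NO3S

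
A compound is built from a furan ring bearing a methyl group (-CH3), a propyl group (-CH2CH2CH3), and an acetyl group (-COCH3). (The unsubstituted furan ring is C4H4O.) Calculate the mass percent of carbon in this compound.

72.26%

Atom tally by fragment:
  furan ring core → C:4 H:4 O:1
  (− 3 ring H displaced by substituents)
  + CH3 → C:1 H:3
  + CH2CH2CH3 → C:3 H:7
  + COCH3 → C:2 H:3 O:1
Element totals:
  C: 10
  H: 14
  O: 2
Molecular formula: C10H14O2.
Molar mass = 166.220 g/mol.
Mass from C: 10 × 12.011 = 120.110 g/mol.
%C = 120.110 / 166.220 × 100 = 72.26%.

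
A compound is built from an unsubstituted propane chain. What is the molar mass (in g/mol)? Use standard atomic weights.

44.10 g/mol

Atom tally by fragment:
  CH3 → C:1 H:3
  CH2 → C:1 H:2
  CH3 → C:1 H:3
Element totals:
  C: 3
  H: 8
Molecular formula: C3H8.
  M = 3(12.011) + 8(1.008)
    = 36.033 + 8.064 = 44.097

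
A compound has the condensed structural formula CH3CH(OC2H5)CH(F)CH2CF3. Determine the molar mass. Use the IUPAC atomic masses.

188.16 g/mol

Element totals:
  C: 7
  H: 12
  F: 4
  O: 1
Molecular formula: C7H12F4O.
  M = 7(12.011) + 12(1.008) + 4(18.998) + 15.999
    = 84.077 + 12.096 + 75.992 + 15.999 = 188.164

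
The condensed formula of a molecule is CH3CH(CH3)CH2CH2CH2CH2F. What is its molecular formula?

Element totals:
  C: 7
  H: 15
  F: 1

C7H15F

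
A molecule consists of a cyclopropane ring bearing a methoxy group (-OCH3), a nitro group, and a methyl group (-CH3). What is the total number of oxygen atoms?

Atom tally by fragment:
  cyclopropane ring core → C:3 H:6
  (− 3 ring H displaced by substituents)
  + OCH3 → C:1 H:3 O:1
  + NO2 → N:1 O:2
  + CH3 → C:1 H:3
Element totals:
  C: 5
  H: 9
  N: 1
  O: 3

3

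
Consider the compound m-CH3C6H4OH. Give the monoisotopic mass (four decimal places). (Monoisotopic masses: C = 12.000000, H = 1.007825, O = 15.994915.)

108.0575

Element totals:
  C: 7
  H: 8
  O: 1
Molecular formula: C7H8O.
  M = 7(12.0) + 8(1.007825) + 15.994915
    = 84.000000 + 8.062600 + 15.994915 = 108.057515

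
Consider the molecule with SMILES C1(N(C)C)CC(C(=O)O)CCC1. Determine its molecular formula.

Atom tally by fragment:
  cyclohexane ring core → C:6 H:12
  (− 2 ring H displaced by substituents)
  + N(CH3)2 → N:1 C:2 H:6
  + COOH → C:1 H:1 O:2
Element totals:
  C: 9
  H: 17
  N: 1
  O: 2

C9H17NO2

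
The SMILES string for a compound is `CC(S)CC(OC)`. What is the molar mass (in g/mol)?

120.21 g/mol

Atom tally by fragment:
  CH3 → C:1 H:3
  CH(SH) → C:1 H:2 S:1
  CH2 → C:1 H:2
  CH2OCH3 → C:2 H:5 O:1
Element totals:
  C: 5
  H: 12
  O: 1
  S: 1
Molecular formula: C5H12OS.
  M = 5(12.011) + 12(1.008) + 15.999 + 32.06
    = 60.055 + 12.096 + 15.999 + 32.060 = 120.210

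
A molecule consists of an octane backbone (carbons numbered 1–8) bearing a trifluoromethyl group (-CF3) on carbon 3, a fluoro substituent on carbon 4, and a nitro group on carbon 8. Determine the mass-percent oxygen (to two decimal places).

Atom tally by fragment:
  CH3 → C:1 H:3
  CH2 → C:1 H:2
  CH(CF3) → C:2 H:1 F:3
  CH(F) → C:1 H:1 F:1
  CH2 → C:1 H:2
  CH2 → C:1 H:2
  CH2 → C:1 H:2
  CH2NO2 → C:1 H:2 N:1 O:2
Element totals:
  C: 9
  H: 15
  F: 4
  N: 1
  O: 2
Molecular formula: C9H15F4NO2.
Molar mass = 245.216 g/mol.
Mass from O: 2 × 15.999 = 31.998 g/mol.
%O = 31.998 / 245.216 × 100 = 13.05%.

13.05%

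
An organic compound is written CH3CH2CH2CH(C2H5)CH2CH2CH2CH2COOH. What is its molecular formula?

Element totals:
  C: 11
  H: 22
  O: 2

C11H22O2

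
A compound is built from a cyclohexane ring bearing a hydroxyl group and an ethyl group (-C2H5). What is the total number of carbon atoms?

8

Atom tally by fragment:
  cyclohexane ring core → C:6 H:12
  (− 2 ring H displaced by substituents)
  + OH → O:1 H:1
  + C2H5 → C:2 H:5
Element totals:
  C: 8
  H: 16
  O: 1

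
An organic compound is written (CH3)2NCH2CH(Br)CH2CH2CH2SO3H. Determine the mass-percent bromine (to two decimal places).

Element totals:
  C: 7
  H: 16
  Br: 1
  N: 1
  O: 3
  S: 1
Molecular formula: C7H16BrNO3S.
Molar mass = 274.173 g/mol.
Mass from Br: 1 × 79.904 = 79.904 g/mol.
%Br = 79.904 / 274.173 × 100 = 29.14%.

29.14%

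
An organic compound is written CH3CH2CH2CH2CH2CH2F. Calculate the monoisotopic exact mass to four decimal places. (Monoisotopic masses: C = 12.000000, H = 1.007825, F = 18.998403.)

104.1001

Atom tally by fragment:
  CH3 → C:1 H:3
  CH2 → C:1 H:2
  CH2 → C:1 H:2
  CH2 → C:1 H:2
  CH2 → C:1 H:2
  CH2F → C:1 H:2 F:1
Element totals:
  C: 6
  H: 13
  F: 1
Molecular formula: C6H13F.
  M = 6(12.0) + 13(1.007825) + 18.998403
    = 72.000000 + 13.101725 + 18.998403 = 104.100128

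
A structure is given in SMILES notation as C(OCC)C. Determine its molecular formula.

C4H10O

Atom tally by fragment:
  C2H5OCH2 → C:3 H:7 O:1
  CH3 → C:1 H:3
Element totals:
  C: 4
  H: 10
  O: 1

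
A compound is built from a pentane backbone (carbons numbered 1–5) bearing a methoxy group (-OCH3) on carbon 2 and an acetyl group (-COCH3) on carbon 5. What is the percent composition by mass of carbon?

Atom tally by fragment:
  CH3 → C:1 H:3
  CH(OCH3) → C:2 H:4 O:1
  CH2 → C:1 H:2
  CH2 → C:1 H:2
  CH2COCH3 → C:3 H:5 O:1
Element totals:
  C: 8
  H: 16
  O: 2
Molecular formula: C8H16O2.
Molar mass = 144.214 g/mol.
Mass from C: 8 × 12.011 = 96.088 g/mol.
%C = 96.088 / 144.214 × 100 = 66.63%.

66.63%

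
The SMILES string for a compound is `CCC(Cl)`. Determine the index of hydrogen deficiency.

0

Atom tally by fragment:
  CH3 → C:1 H:3
  CH2 → C:1 H:2
  CH2Cl → C:1 H:2 Cl:1
Element totals:
  C: 3
  H: 7
  Cl: 1
Molecular formula: C3H7Cl.
DoU = (2C + 2 + N − H − X) / 2 = (2·3 + 2 + 0 − 7 − 1) / 2 = 0.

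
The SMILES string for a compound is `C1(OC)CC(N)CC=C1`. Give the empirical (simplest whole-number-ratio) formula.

Atom tally by fragment:
  cyclohexene ring core → C:6 H:10
  (− 2 ring H displaced by substituents)
  + OCH3 → C:1 H:3 O:1
  + NH2 → N:1 H:2
Element totals:
  C: 7
  H: 13
  N: 1
  O: 1
Molecular formula: C7H13NO.
gcd of subscripts (7, 13, 1, 1) = 1, so the empirical formula equals the molecular formula.

C7H13NO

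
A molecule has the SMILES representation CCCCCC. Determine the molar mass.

Atom tally by fragment:
  CH3 → C:1 H:3
  CH2 → C:1 H:2
  CH2 → C:1 H:2
  CH2 → C:1 H:2
  CH2 → C:1 H:2
  CH3 → C:1 H:3
Element totals:
  C: 6
  H: 14
Molecular formula: C6H14.
  M = 6(12.011) + 14(1.008)
    = 72.066 + 14.112 = 86.178

86.18 g/mol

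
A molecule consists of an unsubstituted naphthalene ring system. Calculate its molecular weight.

Atom tally by fragment:
  naphthalene ring system core → C:10 H:8
Element totals:
  C: 10
  H: 8
Molecular formula: C10H8.
  M = 10(12.011) + 8(1.008)
    = 120.110 + 8.064 = 128.174

128.17 g/mol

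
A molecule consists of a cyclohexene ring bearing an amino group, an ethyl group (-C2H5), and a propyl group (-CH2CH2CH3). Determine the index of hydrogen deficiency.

Atom tally by fragment:
  cyclohexene ring core → C:6 H:10
  (− 3 ring H displaced by substituents)
  + NH2 → N:1 H:2
  + C2H5 → C:2 H:5
  + CH2CH2CH3 → C:3 H:7
Element totals:
  C: 11
  H: 21
  N: 1
Molecular formula: C11H21N.
DoU = (2C + 2 + N − H − X) / 2 = (2·11 + 2 + 1 − 21 − 0) / 2 = 2.

2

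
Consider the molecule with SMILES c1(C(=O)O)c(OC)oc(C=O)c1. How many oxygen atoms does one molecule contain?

Atom tally by fragment:
  furan ring core → C:4 H:4 O:1
  (− 3 ring H displaced by substituents)
  + COOH → C:1 H:1 O:2
  + OCH3 → C:1 H:3 O:1
  + CHO → C:1 H:1 O:1
Element totals:
  C: 7
  H: 6
  O: 5

5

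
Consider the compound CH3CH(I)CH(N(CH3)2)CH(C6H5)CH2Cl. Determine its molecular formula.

Atom tally by fragment:
  CH3 → C:1 H:3
  CH(I) → C:1 H:1 I:1
  CH(N(CH3)2) → C:3 H:7 N:1
  CH(C6H5) → C:7 H:6
  CH2Cl → C:1 H:2 Cl:1
Element totals:
  C: 13
  H: 19
  Cl: 1
  I: 1
  N: 1

C13H19ClIN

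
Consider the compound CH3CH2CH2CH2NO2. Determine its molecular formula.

C4H9NO2

Atom tally by fragment:
  CH3 → C:1 H:3
  CH2 → C:1 H:2
  CH2 → C:1 H:2
  CH2NO2 → C:1 H:2 N:1 O:2
Element totals:
  C: 4
  H: 9
  N: 1
  O: 2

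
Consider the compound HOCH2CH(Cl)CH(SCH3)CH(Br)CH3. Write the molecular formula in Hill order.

Atom tally by fragment:
  HOCH2 → C:1 H:3 O:1
  CH(Cl) → C:1 H:1 Cl:1
  CH(SCH3) → C:2 H:4 S:1
  CH(Br) → C:1 H:1 Br:1
  CH3 → C:1 H:3
Element totals:
  C: 6
  H: 12
  Br: 1
  Cl: 1
  O: 1
  S: 1

C6H12BrClOS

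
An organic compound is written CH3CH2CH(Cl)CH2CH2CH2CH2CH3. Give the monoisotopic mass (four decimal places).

Element totals:
  C: 8
  H: 17
  Cl: 1
Molecular formula: C8H17Cl.
  M = 8(12.0) + 17(1.007825) + 34.968853
    = 96.000000 + 17.133025 + 34.968853 = 148.101878

148.1019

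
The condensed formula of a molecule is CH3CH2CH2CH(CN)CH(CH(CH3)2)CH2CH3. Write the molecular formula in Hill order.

C11H21N

Element totals:
  C: 11
  H: 21
  N: 1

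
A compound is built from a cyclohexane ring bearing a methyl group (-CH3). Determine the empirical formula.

CH2

Atom tally by fragment:
  cyclohexane ring core → C:6 H:12
  (− 1 ring H displaced by substituents)
  + CH3 → C:1 H:3
Element totals:
  C: 7
  H: 14
Molecular formula: C7H14.
gcd of subscripts = 7; dividing each by 7:
  C: 7/7 = 1
  H: 14/7 = 2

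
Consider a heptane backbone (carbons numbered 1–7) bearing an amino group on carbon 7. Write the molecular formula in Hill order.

Atom tally by fragment:
  CH3 → C:1 H:3
  CH2 → C:1 H:2
  CH2 → C:1 H:2
  CH2 → C:1 H:2
  CH2 → C:1 H:2
  CH2 → C:1 H:2
  CH2NH2 → C:1 H:4 N:1
Element totals:
  C: 7
  H: 17
  N: 1

C7H17N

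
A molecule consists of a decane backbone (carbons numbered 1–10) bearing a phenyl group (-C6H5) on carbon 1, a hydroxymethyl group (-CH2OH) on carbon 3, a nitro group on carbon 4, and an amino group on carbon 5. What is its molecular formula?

Atom tally by fragment:
  C6H5CH2 → C:7 H:7
  CH2 → C:1 H:2
  CH(CH2OH) → C:2 H:4 O:1
  CH(NO2) → C:1 H:1 N:1 O:2
  CH(NH2) → C:1 H:3 N:1
  CH2 → C:1 H:2
  CH2 → C:1 H:2
  CH2 → C:1 H:2
  CH2 → C:1 H:2
  CH3 → C:1 H:3
Element totals:
  C: 17
  H: 28
  N: 2
  O: 3

C17H28N2O3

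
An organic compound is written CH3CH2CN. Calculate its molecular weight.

Atom tally by fragment:
  CH3 → C:1 H:3
  CH2CN → C:2 H:2 N:1
Element totals:
  C: 3
  H: 5
  N: 1
Molecular formula: C3H5N.
  M = 3(12.011) + 5(1.008) + 14.007
    = 36.033 + 5.040 + 14.007 = 55.080

55.08 g/mol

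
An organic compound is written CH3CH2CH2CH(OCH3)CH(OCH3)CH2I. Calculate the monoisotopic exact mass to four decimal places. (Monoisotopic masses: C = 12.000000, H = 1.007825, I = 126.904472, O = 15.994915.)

Atom tally by fragment:
  CH3 → C:1 H:3
  CH2 → C:1 H:2
  CH2 → C:1 H:2
  CH(OCH3) → C:2 H:4 O:1
  CH(OCH3) → C:2 H:4 O:1
  CH2I → C:1 H:2 I:1
Element totals:
  C: 8
  H: 17
  I: 1
  O: 2
Molecular formula: C8H17IO2.
  M = 8(12.0) + 17(1.007825) + 126.904472 + 2(15.994915)
    = 96.000000 + 17.133025 + 126.904472 + 31.989830 = 272.027327

272.0273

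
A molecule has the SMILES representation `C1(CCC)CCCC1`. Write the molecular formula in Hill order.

C8H16

Atom tally by fragment:
  cyclopentane ring core → C:5 H:10
  (− 1 ring H displaced by substituents)
  + CH2CH2CH3 → C:3 H:7
Element totals:
  C: 8
  H: 16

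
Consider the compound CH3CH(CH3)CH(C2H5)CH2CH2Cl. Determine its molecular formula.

C8H17Cl

Atom tally by fragment:
  CH3 → C:1 H:3
  CH(CH3) → C:2 H:4
  CH(C2H5) → C:3 H:6
  CH2 → C:1 H:2
  CH2Cl → C:1 H:2 Cl:1
Element totals:
  C: 8
  H: 17
  Cl: 1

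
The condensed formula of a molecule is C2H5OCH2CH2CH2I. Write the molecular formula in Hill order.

Element totals:
  C: 5
  H: 11
  I: 1
  O: 1

C5H11IO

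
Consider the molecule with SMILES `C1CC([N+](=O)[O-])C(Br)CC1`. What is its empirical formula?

C6H10BrNO2

Atom tally by fragment:
  cyclohexane ring core → C:6 H:12
  (− 2 ring H displaced by substituents)
  + NO2 → N:1 O:2
  + Br → Br:1
Element totals:
  C: 6
  H: 10
  Br: 1
  N: 1
  O: 2
Molecular formula: C6H10BrNO2.
gcd of subscripts (1, 6, 10, 1, 2) = 1, so the empirical formula equals the molecular formula.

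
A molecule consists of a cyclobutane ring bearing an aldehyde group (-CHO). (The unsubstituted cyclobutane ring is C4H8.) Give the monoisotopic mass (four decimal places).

Atom tally by fragment:
  cyclobutane ring core → C:4 H:8
  (− 1 ring H displaced by substituents)
  + CHO → C:1 H:1 O:1
Element totals:
  C: 5
  H: 8
  O: 1
Molecular formula: C5H8O.
  M = 5(12.0) + 8(1.007825) + 15.994915
    = 60.000000 + 8.062600 + 15.994915 = 84.057515

84.0575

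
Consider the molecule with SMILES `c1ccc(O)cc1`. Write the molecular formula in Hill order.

Atom tally by fragment:
  benzene ring core → C:6 H:6
  (− 1 ring H displaced by substituents)
  + OH → O:1 H:1
Element totals:
  C: 6
  H: 6
  O: 1

C6H6O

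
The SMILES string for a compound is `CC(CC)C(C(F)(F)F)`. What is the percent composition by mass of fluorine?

40.67%

Atom tally by fragment:
  CH3 → C:1 H:3
  CH(C2H5) → C:3 H:6
  CH2CF3 → C:2 H:2 F:3
Element totals:
  C: 6
  H: 11
  F: 3
Molecular formula: C6H11F3.
Molar mass = 140.148 g/mol.
Mass from F: 3 × 18.998 = 56.994 g/mol.
%F = 56.994 / 140.148 × 100 = 40.67%.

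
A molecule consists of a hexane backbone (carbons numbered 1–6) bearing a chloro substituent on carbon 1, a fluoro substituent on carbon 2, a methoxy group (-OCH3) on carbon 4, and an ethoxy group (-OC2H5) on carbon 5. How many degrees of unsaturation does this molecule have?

0

Atom tally by fragment:
  ClCH2 → C:1 H:2 Cl:1
  CH(F) → C:1 H:1 F:1
  CH2 → C:1 H:2
  CH(OCH3) → C:2 H:4 O:1
  CH(OC2H5) → C:3 H:6 O:1
  CH3 → C:1 H:3
Element totals:
  C: 9
  H: 18
  Cl: 1
  F: 1
  O: 2
Molecular formula: C9H18ClFO2.
DoU = (2C + 2 + N − H − X) / 2 = (2·9 + 2 + 0 − 18 − 2) / 2 = 0.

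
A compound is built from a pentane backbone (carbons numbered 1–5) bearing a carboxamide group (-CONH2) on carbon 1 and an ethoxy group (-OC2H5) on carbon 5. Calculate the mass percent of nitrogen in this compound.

8.80%

Atom tally by fragment:
  H2NOCCH2 → C:2 H:4 O:1 N:1
  CH2 → C:1 H:2
  CH2 → C:1 H:2
  CH2 → C:1 H:2
  CH2OC2H5 → C:3 H:7 O:1
Element totals:
  C: 8
  H: 17
  N: 1
  O: 2
Molecular formula: C8H17NO2.
Molar mass = 159.229 g/mol.
Mass from N: 1 × 14.007 = 14.007 g/mol.
%N = 14.007 / 159.229 × 100 = 8.80%.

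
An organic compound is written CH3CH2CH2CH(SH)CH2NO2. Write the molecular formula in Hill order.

C5H11NO2S

Element totals:
  C: 5
  H: 11
  N: 1
  O: 2
  S: 1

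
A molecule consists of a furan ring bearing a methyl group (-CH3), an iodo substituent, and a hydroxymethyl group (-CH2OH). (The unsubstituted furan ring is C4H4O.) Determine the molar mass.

Atom tally by fragment:
  furan ring core → C:4 H:4 O:1
  (− 3 ring H displaced by substituents)
  + CH3 → C:1 H:3
  + I → I:1
  + CH2OH → C:1 H:3 O:1
Element totals:
  C: 6
  H: 7
  I: 1
  O: 2
Molecular formula: C6H7IO2.
  M = 6(12.011) + 7(1.008) + 126.904 + 2(15.999)
    = 72.066 + 7.056 + 126.904 + 31.998 = 238.024

238.02 g/mol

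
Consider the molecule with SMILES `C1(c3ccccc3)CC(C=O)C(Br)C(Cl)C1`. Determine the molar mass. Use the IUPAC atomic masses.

Atom tally by fragment:
  cyclohexane ring core → C:6 H:12
  (− 4 ring H displaced by substituents)
  + C6H5 → C:6 H:5
  + CHO → C:1 H:1 O:1
  + Br → Br:1
  + Cl → Cl:1
Element totals:
  C: 13
  H: 14
  Br: 1
  Cl: 1
  O: 1
Molecular formula: C13H14BrClO.
  M = 13(12.011) + 14(1.008) + 79.904 + 35.45 + 15.999
    = 156.143 + 14.112 + 79.904 + 35.450 + 15.999 = 301.608

301.61 g/mol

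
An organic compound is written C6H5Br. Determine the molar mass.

157.01 g/mol

Atom tally by fragment:
  benzene ring core → C:6 H:6
  (− 1 ring H displaced by substituents)
  + Br → Br:1
Element totals:
  C: 6
  H: 5
  Br: 1
Molecular formula: C6H5Br.
  M = 6(12.011) + 5(1.008) + 79.904
    = 72.066 + 5.040 + 79.904 = 157.010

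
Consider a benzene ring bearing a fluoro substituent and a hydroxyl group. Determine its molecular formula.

Atom tally by fragment:
  benzene ring core → C:6 H:6
  (− 2 ring H displaced by substituents)
  + F → F:1
  + OH → O:1 H:1
Element totals:
  C: 6
  H: 5
  F: 1
  O: 1

C6H5FO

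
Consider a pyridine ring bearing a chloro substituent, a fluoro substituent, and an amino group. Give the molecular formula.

Atom tally by fragment:
  pyridine ring core → C:5 H:5 N:1
  (− 3 ring H displaced by substituents)
  + Cl → Cl:1
  + F → F:1
  + NH2 → N:1 H:2
Element totals:
  C: 5
  H: 4
  Cl: 1
  F: 1
  N: 2

C5H4ClFN2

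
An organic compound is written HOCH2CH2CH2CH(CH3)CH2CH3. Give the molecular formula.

Element totals:
  C: 7
  H: 16
  O: 1

C7H16O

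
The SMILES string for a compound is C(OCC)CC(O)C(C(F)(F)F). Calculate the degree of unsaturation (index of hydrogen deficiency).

0

Atom tally by fragment:
  C2H5OCH2 → C:3 H:7 O:1
  CH2 → C:1 H:2
  CH(OH) → C:1 H:2 O:1
  CH2CF3 → C:2 H:2 F:3
Element totals:
  C: 7
  H: 13
  F: 3
  O: 2
Molecular formula: C7H13F3O2.
DoU = (2C + 2 + N − H − X) / 2 = (2·7 + 2 + 0 − 13 − 3) / 2 = 0.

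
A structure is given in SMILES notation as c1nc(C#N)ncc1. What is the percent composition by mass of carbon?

57.14%

Atom tally by fragment:
  pyrimidine ring core → C:4 H:4 N:2
  (− 1 ring H displaced by substituents)
  + CN → C:1 N:1
Element totals:
  C: 5
  H: 3
  N: 3
Molecular formula: C5H3N3.
Molar mass = 105.100 g/mol.
Mass from C: 5 × 12.011 = 60.055 g/mol.
%C = 60.055 / 105.100 × 100 = 57.14%.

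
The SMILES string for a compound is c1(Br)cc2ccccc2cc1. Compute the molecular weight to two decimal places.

Atom tally by fragment:
  naphthalene ring system core → C:10 H:8
  (− 1 ring H displaced by substituents)
  + Br → Br:1
Element totals:
  C: 10
  H: 7
  Br: 1
Molecular formula: C10H7Br.
  M = 10(12.011) + 7(1.008) + 79.904
    = 120.110 + 7.056 + 79.904 = 207.070

207.07 g/mol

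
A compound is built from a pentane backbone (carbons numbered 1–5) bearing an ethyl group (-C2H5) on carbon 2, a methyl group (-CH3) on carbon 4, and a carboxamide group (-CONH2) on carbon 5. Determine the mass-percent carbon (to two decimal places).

Atom tally by fragment:
  CH3 → C:1 H:3
  CH(C2H5) → C:3 H:6
  CH2 → C:1 H:2
  CH(CH3) → C:2 H:4
  CH2CONH2 → C:2 H:4 O:1 N:1
Element totals:
  C: 9
  H: 19
  N: 1
  O: 1
Molecular formula: C9H19NO.
Molar mass = 157.257 g/mol.
Mass from C: 9 × 12.011 = 108.099 g/mol.
%C = 108.099 / 157.257 × 100 = 68.74%.

68.74%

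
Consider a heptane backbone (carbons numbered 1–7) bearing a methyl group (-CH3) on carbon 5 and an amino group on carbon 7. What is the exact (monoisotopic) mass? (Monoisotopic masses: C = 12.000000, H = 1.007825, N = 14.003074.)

129.1517

Atom tally by fragment:
  CH3 → C:1 H:3
  CH2 → C:1 H:2
  CH2 → C:1 H:2
  CH2 → C:1 H:2
  CH(CH3) → C:2 H:4
  CH2 → C:1 H:2
  CH2NH2 → C:1 H:4 N:1
Element totals:
  C: 8
  H: 19
  N: 1
Molecular formula: C8H19N.
  M = 8(12.0) + 19(1.007825) + 14.003074
    = 96.000000 + 19.148675 + 14.003074 = 129.151749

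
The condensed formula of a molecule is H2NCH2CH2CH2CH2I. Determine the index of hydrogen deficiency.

Atom tally by fragment:
  H2NCH2 → C:1 H:4 N:1
  CH2 → C:1 H:2
  CH2 → C:1 H:2
  CH2I → C:1 H:2 I:1
Element totals:
  C: 4
  H: 10
  I: 1
  N: 1
Molecular formula: C4H10IN.
DoU = (2C + 2 + N − H − X) / 2 = (2·4 + 2 + 1 − 10 − 1) / 2 = 0.

0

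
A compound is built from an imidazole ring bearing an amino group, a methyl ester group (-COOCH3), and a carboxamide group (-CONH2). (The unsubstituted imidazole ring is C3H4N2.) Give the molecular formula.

C6H8N4O3

Atom tally by fragment:
  imidazole ring core → C:3 H:4 N:2
  (− 3 ring H displaced by substituents)
  + NH2 → N:1 H:2
  + COOCH3 → C:2 H:3 O:2
  + CONH2 → C:1 H:2 O:1 N:1
Element totals:
  C: 6
  H: 8
  N: 4
  O: 3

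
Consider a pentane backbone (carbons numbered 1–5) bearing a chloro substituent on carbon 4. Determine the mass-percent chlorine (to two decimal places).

33.26%

Atom tally by fragment:
  CH3 → C:1 H:3
  CH2 → C:1 H:2
  CH2 → C:1 H:2
  CH(Cl) → C:1 H:1 Cl:1
  CH3 → C:1 H:3
Element totals:
  C: 5
  H: 11
  Cl: 1
Molecular formula: C5H11Cl.
Molar mass = 106.593 g/mol.
Mass from Cl: 1 × 35.45 = 35.450 g/mol.
%Cl = 35.450 / 106.593 × 100 = 33.26%.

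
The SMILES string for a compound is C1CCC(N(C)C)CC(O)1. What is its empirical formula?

Atom tally by fragment:
  cyclohexane ring core → C:6 H:12
  (− 2 ring H displaced by substituents)
  + N(CH3)2 → N:1 C:2 H:6
  + OH → O:1 H:1
Element totals:
  C: 8
  H: 17
  N: 1
  O: 1
Molecular formula: C8H17NO.
gcd of subscripts (8, 17, 1, 1) = 1, so the empirical formula equals the molecular formula.

C8H17NO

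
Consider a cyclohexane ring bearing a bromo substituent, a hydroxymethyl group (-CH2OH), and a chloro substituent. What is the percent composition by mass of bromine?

35.12%

Atom tally by fragment:
  cyclohexane ring core → C:6 H:12
  (− 3 ring H displaced by substituents)
  + Br → Br:1
  + CH2OH → C:1 H:3 O:1
  + Cl → Cl:1
Element totals:
  C: 7
  H: 12
  Br: 1
  Cl: 1
  O: 1
Molecular formula: C7H12BrClO.
Molar mass = 227.526 g/mol.
Mass from Br: 1 × 79.904 = 79.904 g/mol.
%Br = 79.904 / 227.526 × 100 = 35.12%.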